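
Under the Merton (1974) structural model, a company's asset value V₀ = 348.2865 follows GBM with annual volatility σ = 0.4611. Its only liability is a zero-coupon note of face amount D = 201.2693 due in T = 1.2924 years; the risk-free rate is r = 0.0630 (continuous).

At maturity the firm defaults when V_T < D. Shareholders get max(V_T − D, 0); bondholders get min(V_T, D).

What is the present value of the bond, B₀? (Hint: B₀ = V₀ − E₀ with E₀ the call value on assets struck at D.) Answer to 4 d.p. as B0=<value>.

B0=178.2482

d₁ = [ln(V₀/D) + (r + σ²/2)T] / (σ√T)
   = [ln(348.2865/201.2693) + (0.0630 + 0.5·0.4611²)·1.2924] / (0.4611·√1.2924)
   = [0.548382 + 0.218812] / 0.524196 = 1.463563
d₂ = d₁ − σ√T = 1.463563 − 0.524196 = 0.939367
N(d₁) = 0.928343,  N(d₂) = 0.826229,  e^(−rT) = 0.921805
E₀ = V₀·N(d₁) − D·e^(−rT)·N(d₂)
   = 348.2865·0.928343 − 201.2693·0.921805·0.826229 = 170.038278
B₀ = V₀ − E₀ = 348.2865 − 170.038278 = 178.248222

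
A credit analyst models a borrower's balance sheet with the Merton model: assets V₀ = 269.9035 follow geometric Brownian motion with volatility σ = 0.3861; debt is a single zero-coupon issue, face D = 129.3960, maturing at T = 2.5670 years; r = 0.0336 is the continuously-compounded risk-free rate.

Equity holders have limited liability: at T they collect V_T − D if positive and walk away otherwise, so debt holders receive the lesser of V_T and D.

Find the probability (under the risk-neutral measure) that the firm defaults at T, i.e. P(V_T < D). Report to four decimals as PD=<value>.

PD=0.1542

d₁ = [ln(V₀/D) + (r + σ²/2)T] / (σ√T)
   = [ln(269.9035/129.3960) + (0.0336 + 0.5·0.3861²)·2.5670] / (0.3861·√2.5670)
   = [0.735187 + 0.277587] / 0.618604 = 1.637192
d₂ = d₁ − σ√T = 1.637192 − 0.618604 = 1.018588
risk-neutral PD = N(−d₂) = N(-1.018588) = 0.154199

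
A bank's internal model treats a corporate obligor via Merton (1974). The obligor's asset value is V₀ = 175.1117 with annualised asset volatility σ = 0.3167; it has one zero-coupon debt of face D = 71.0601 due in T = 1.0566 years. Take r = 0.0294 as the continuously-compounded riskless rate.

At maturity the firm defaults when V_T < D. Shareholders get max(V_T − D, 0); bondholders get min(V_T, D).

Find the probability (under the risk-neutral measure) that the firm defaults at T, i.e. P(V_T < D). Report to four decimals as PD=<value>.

d₁ = [ln(V₀/D) + (r + σ²/2)T] / (σ√T)
   = [ln(175.1117/71.0601) + (0.0294 + 0.5·0.3167²)·1.0566] / (0.3167·√1.0566)
   = [0.901898 + 0.084052] / 0.325539 = 3.028667
d₂ = d₁ − σ√T = 3.028667 − 0.325539 = 2.703128
risk-neutral PD = N(−d₂) = N(-2.703128) = 0.003435

PD=0.0034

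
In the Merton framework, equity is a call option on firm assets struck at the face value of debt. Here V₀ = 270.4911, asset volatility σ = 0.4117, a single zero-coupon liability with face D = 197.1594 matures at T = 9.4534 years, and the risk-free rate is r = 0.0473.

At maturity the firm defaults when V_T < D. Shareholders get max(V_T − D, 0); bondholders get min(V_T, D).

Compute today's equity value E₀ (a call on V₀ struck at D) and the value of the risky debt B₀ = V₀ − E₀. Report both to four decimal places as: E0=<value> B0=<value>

d₁ = [ln(V₀/D) + (r + σ²/2)T] / (σ√T)
   = [ln(270.4911/197.1594) + (0.0473 + 0.5·0.4117²)·9.4534] / (0.4117·√9.4534)
   = [0.316227 + 1.248307] / 1.265829 = 1.235976
d₂ = d₁ − σ√T = 1.235976 − 1.265829 = -0.029853
N(d₁) = 0.891766,  N(d₂) = 0.488092,  e^(−rT) = 0.639451
E₀ = V₀·N(d₁) − D·e^(−rT)·N(d₂)
   = 270.4911·0.891766 − 197.1594·0.639451·0.488092 = 179.679227
B₀ = V₀ − E₀ = 270.4911 − 179.679227 = 90.811873

E0=179.6792 B0=90.8119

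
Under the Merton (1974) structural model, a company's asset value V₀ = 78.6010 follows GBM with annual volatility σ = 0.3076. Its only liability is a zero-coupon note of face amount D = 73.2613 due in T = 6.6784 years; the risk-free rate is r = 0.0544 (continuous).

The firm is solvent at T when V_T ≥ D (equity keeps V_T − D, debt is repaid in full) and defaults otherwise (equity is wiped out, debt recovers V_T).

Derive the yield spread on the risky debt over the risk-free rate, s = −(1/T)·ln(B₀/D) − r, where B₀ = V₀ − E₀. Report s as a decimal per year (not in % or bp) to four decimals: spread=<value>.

spread=0.0287

d₁ = [ln(V₀/D) + (r + σ²/2)T] / (σ√T)
   = [ln(78.6010/73.2613) + (0.0544 + 0.5·0.3076²)·6.6784] / (0.3076·√6.6784)
   = [0.070352 + 0.679253] / 0.794918 = 0.942996
d₂ = d₁ − σ√T = 0.942996 − 0.794918 = 0.148077
N(d₁) = 0.827158,  N(d₂) = 0.558859,  e^(−rT) = 0.695374
E₀ = V₀·N(d₁) − D·e^(−rT)·N(d₂)
   = 78.6010·0.827158 − 73.2613·0.695374·0.558859 = 36.544946
B₀ = V₀ − E₀ = 78.6010 − 36.544946 = 42.056054
spread = −(1/T)·ln(B₀/D) − r = −(1/6.6784)·ln(42.056054/73.2613) − 0.0544 = 0.02870810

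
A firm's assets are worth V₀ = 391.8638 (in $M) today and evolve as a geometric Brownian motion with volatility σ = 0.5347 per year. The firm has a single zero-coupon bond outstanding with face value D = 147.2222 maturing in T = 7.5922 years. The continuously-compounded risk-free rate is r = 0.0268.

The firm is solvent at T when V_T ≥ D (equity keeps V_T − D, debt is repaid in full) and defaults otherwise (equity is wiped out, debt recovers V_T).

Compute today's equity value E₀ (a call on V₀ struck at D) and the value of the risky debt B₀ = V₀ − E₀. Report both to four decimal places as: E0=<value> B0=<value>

E0=304.4021 B0=87.4617

d₁ = [ln(V₀/D) + (r + σ²/2)T] / (σ√T)
   = [ln(391.8638/147.2222) + (0.0268 + 0.5·0.5347²)·7.5922] / (0.5347·√7.5922)
   = [0.978971 + 1.288791] / 1.473310 = 1.539230
d₂ = d₁ − σ√T = 1.539230 − 1.473310 = 0.065921
N(d₁) = 0.938126,  N(d₂) = 0.526280,  e^(−rT) = 0.815894
E₀ = V₀·N(d₁) − D·e^(−rT)·N(d₂)
   = 391.8638·0.938126 − 147.2222·0.815894·0.526280 = 304.402118
B₀ = V₀ − E₀ = 391.8638 − 304.402118 = 87.461682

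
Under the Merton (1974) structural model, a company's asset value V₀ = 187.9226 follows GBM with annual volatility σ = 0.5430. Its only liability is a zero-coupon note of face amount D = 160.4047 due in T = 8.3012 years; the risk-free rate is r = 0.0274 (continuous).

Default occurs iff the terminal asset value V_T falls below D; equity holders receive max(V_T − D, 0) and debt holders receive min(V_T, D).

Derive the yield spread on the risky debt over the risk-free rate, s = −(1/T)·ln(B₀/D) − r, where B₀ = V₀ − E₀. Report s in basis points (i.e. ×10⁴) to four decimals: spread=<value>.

d₁ = [ln(V₀/D) + (r + σ²/2)T] / (σ√T)
   = [ln(187.9226/160.4047) + (0.0274 + 0.5·0.5430²)·8.3012] / (0.5430·√8.3012)
   = [0.158330 + 1.451253] / 1.564481 = 1.028829
d₂ = d₁ − σ√T = 1.028829 − 1.564481 = -0.535652
N(d₁) = 0.848220,  N(d₂) = 0.296100,  e^(−rT) = 0.796560
E₀ = V₀·N(d₁) − D·e^(−rT)·N(d₂)
   = 187.9226·0.848220 − 160.4047·0.796560·0.296100 = 121.566481
B₀ = V₀ − E₀ = 187.9226 − 121.566481 = 66.356119
spread = −(1/T)·ln(B₀/D) − r = −(1/8.3012)·ln(66.356119/160.4047) − 0.0274 = 0.07892969
in basis points: 0.07892969 × 10⁴ = 789.2969 bp

spread=789.2969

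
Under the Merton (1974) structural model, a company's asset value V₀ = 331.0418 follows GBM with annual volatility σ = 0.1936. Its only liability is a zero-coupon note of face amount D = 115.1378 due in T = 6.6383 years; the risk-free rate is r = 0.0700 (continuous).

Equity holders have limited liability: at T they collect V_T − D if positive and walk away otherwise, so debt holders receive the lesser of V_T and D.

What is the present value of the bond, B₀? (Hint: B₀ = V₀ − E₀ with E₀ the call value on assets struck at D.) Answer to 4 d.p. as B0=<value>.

d₁ = [ln(V₀/D) + (r + σ²/2)T] / (σ√T)
   = [ln(331.0418/115.1378) + (0.0700 + 0.5·0.1936²)·6.6383] / (0.1936·√6.6383)
   = [1.056115 + 0.589086] / 0.498808 = 3.298262
d₂ = d₁ − σ√T = 3.298262 − 0.498808 = 2.799454
N(d₁) = 0.999514,  N(d₂) = 0.997441,  e^(−rT) = 0.628336
E₀ = V₀·N(d₁) − D·e^(−rT)·N(d₂)
   = 331.0418·0.999514 − 115.1378·0.628336·0.997441 = 258.720768
B₀ = V₀ − E₀ = 331.0418 − 258.720768 = 72.321032

B0=72.3210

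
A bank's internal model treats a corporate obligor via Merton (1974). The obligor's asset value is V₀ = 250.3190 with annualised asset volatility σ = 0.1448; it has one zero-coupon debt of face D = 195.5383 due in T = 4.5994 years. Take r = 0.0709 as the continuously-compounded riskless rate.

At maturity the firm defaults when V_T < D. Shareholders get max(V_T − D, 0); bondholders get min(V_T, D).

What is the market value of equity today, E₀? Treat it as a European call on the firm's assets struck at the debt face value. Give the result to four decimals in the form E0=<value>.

E0=109.9280

d₁ = [ln(V₀/D) + (r + σ²/2)T] / (σ√T)
   = [ln(250.3190/195.5383) + (0.0709 + 0.5·0.1448²)·4.5994] / (0.1448·√4.5994)
   = [0.246980 + 0.374315] / 0.310541 = 2.000686
d₂ = d₁ − σ√T = 2.000686 − 0.310541 = 1.690144
N(d₁) = 0.977287,  N(d₂) = 0.954500,  e^(−rT) = 0.721735
E₀ = V₀·N(d₁) − D·e^(−rT)·N(d₂)
   = 250.3190·0.977287 − 195.5383·0.721735·0.954500 = 109.927957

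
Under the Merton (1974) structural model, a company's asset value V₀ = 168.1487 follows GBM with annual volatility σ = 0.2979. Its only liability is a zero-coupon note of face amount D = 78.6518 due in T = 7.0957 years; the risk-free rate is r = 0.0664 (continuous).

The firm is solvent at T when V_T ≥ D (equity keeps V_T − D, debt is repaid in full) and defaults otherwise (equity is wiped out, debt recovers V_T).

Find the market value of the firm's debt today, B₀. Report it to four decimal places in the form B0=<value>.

B0=47.3274

d₁ = [ln(V₀/D) + (r + σ²/2)T] / (σ√T)
   = [ln(168.1487/78.6518) + (0.0664 + 0.5·0.2979²)·7.0957] / (0.2979·√7.0957)
   = [0.759818 + 0.786006] / 0.793539 = 1.948014
d₂ = d₁ − σ√T = 1.948014 − 0.793539 = 1.154475
N(d₁) = 0.974293,  N(d₂) = 0.875847,  e^(−rT) = 0.624281
E₀ = V₀·N(d₁) − D·e^(−rT)·N(d₂)
   = 168.1487·0.974293 − 78.6518·0.624281·0.875847 = 120.821327
B₀ = V₀ − E₀ = 168.1487 − 120.821327 = 47.327373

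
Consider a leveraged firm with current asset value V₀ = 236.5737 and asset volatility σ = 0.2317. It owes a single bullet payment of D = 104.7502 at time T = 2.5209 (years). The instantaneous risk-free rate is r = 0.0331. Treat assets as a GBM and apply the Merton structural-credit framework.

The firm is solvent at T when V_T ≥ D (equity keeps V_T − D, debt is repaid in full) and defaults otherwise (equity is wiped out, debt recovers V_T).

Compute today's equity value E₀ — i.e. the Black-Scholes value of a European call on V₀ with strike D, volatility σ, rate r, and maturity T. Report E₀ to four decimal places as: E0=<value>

d₁ = [ln(V₀/D) + (r + σ²/2)T] / (σ√T)
   = [ln(236.5737/104.7502) + (0.0331 + 0.5·0.2317²)·2.5209] / (0.2317·√2.5209)
   = [0.814681 + 0.151109] / 0.367878 = 2.625300
d₂ = d₁ − σ√T = 2.625300 − 0.367878 = 2.257422
N(d₁) = 0.995671,  N(d₂) = 0.988009,  e^(−rT) = 0.919945
E₀ = V₀·N(d₁) − D·e^(−rT)·N(d₂)
   = 236.5737·0.995671 − 104.7502·0.919945·0.988009 = 140.340767

E0=140.3408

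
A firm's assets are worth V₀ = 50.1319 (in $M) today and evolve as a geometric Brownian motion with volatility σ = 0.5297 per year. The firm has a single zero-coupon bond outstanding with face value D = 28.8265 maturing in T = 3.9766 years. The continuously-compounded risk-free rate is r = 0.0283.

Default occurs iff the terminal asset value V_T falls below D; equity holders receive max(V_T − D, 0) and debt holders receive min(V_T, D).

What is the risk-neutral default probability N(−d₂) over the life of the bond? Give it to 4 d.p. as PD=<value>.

PD=0.4593

d₁ = [ln(V₀/D) + (r + σ²/2)T] / (σ√T)
   = [ln(50.1319/28.8265) + (0.0283 + 0.5·0.5297²)·3.9766] / (0.5297·√3.9766)
   = [0.553362 + 0.670419] / 1.056297 = 1.158559
d₂ = d₁ − σ√T = 1.158559 − 1.056297 = 0.102262
risk-neutral PD = N(−d₂) = N(-0.102262) = 0.459274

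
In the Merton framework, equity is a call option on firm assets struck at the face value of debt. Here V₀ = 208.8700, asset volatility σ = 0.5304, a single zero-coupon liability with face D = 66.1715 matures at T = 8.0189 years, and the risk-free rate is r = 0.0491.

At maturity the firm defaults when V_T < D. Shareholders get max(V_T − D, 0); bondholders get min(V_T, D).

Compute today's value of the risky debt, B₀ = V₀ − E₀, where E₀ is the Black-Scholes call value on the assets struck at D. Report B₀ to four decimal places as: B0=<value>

B0=35.0459

d₁ = [ln(V₀/D) + (r + σ²/2)T] / (σ√T)
   = [ln(208.8700/66.1715) + (0.0491 + 0.5·0.5304²)·8.0189] / (0.5304·√8.0189)
   = [1.149462 + 1.521683] / 1.501969 = 1.778429
d₂ = d₁ − σ√T = 1.778429 − 1.501969 = 0.276460
N(d₁) = 0.962333,  N(d₂) = 0.608903,  e^(−rT) = 0.674538
E₀ = V₀·N(d₁) − D·e^(−rT)·N(d₂)
   = 208.8700·0.962333 − 66.1715·0.674538·0.608903 = 173.824086
B₀ = V₀ − E₀ = 208.8700 − 173.824086 = 35.045914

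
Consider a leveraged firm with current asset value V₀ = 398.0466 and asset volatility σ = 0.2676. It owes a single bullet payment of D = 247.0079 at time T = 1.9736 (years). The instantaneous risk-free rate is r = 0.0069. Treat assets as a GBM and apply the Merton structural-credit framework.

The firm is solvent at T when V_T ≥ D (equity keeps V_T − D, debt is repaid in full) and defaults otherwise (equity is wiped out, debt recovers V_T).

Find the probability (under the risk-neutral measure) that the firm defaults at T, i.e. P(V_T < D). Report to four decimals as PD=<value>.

d₁ = [ln(V₀/D) + (r + σ²/2)T] / (σ√T)
   = [ln(398.0466/247.0079) + (0.0069 + 0.5·0.2676²)·1.9736] / (0.2676·√1.9736)
   = [0.477149 + 0.084282] / 0.375938 = 1.493416
d₂ = d₁ − σ√T = 1.493416 − 0.375938 = 1.117478
risk-neutral PD = N(−d₂) = N(-1.117478) = 0.131895

PD=0.1319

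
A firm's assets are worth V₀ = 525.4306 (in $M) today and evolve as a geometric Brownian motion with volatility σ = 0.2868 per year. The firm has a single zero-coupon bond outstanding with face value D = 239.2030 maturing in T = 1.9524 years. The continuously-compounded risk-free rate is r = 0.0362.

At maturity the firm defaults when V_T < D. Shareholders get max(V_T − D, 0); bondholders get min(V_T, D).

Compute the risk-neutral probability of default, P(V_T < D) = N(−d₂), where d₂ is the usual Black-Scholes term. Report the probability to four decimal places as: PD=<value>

d₁ = [ln(V₀/D) + (r + σ²/2)T] / (σ√T)
   = [ln(525.4306/239.2030) + (0.0362 + 0.5·0.2868²)·1.9524] / (0.2868·√1.9524)
   = [0.786906 + 0.150973] / 0.400741 = 2.340363
d₂ = d₁ − σ√T = 2.340363 − 0.400741 = 1.939622
risk-neutral PD = N(−d₂) = N(-1.939622) = 0.026213

PD=0.0262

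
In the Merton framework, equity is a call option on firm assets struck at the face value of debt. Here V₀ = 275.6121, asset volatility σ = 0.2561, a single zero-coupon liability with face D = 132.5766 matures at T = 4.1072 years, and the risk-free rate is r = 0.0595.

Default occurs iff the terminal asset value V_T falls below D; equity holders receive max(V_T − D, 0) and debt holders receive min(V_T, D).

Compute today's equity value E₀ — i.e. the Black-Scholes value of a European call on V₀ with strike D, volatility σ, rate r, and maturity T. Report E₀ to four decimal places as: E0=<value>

d₁ = [ln(V₀/D) + (r + σ²/2)T] / (σ√T)
   = [ln(275.6121/132.5766) + (0.0595 + 0.5·0.2561²)·4.1072] / (0.2561·√4.1072)
   = [0.731834 + 0.379068] / 0.519018 = 2.140392
d₂ = d₁ − σ√T = 2.140392 − 0.519018 = 1.621374
N(d₁) = 0.983838,  N(d₂) = 0.947531,  e^(−rT) = 0.783191
E₀ = V₀·N(d₁) − D·e^(−rT)·N(d₂)
   = 275.6121·0.983838 − 132.5766·0.783191·0.947531 = 172.772930

E0=172.7729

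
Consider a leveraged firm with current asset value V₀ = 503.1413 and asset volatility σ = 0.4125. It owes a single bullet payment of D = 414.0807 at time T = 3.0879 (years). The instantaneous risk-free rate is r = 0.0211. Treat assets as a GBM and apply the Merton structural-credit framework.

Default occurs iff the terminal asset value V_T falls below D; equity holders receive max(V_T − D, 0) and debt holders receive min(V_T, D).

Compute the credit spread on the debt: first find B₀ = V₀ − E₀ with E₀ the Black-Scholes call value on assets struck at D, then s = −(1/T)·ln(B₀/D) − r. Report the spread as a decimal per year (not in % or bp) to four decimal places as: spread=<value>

spread=0.0707

d₁ = [ln(V₀/D) + (r + σ²/2)T] / (σ√T)
   = [ln(503.1413/414.0807) + (0.0211 + 0.5·0.4125²)·3.0879] / (0.4125·√3.0879)
   = [0.194810 + 0.327867] / 0.724862 = 0.721071
d₂ = d₁ − σ√T = 0.721071 − 0.724862 = -0.003791
N(d₁) = 0.764567,  N(d₂) = 0.498488,  e^(−rT) = 0.936923
E₀ = V₀·N(d₁) − D·e^(−rT)·N(d₂)
   = 503.1413·0.764567 − 414.0807·0.936923·0.498488 = 191.291318
B₀ = V₀ − E₀ = 503.1413 − 191.291318 = 311.849982
spread = −(1/T)·ln(B₀/D) − r = −(1/3.0879)·ln(311.849982/414.0807) − 0.0211 = 0.07072248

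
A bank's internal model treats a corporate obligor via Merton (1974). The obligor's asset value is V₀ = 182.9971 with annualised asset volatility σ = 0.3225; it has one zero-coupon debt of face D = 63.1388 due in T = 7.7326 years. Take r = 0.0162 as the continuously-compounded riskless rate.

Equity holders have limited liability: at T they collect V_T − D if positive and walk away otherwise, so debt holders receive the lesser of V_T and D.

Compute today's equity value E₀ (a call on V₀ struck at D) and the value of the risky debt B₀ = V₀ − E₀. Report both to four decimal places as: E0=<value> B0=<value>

d₁ = [ln(V₀/D) + (r + σ²/2)T] / (σ√T)
   = [ln(182.9971/63.1388) + (0.0162 + 0.5·0.3225²)·7.7326] / (0.3225·√7.7326)
   = [1.064135 + 0.527387] / 0.896794 = 1.774681
d₂ = d₁ − σ√T = 1.774681 − 0.896794 = 0.877887
N(d₁) = 0.962025,  N(d₂) = 0.809998,  e^(−rT) = 0.882260
E₀ = V₀·N(d₁) − D·e^(−rT)·N(d₂)
   = 182.9971·0.962025 − 63.1388·0.882260·0.809998 = 130.926932
B₀ = V₀ − E₀ = 182.9971 − 130.926932 = 52.070168

E0=130.9269 B0=52.0702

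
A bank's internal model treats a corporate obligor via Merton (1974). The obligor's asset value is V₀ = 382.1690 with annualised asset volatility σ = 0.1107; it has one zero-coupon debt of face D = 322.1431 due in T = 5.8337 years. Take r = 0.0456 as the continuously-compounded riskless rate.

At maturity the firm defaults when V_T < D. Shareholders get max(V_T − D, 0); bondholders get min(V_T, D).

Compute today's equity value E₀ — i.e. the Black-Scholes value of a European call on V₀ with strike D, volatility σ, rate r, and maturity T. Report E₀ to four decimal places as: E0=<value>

d₁ = [ln(V₀/D) + (r + σ²/2)T] / (σ√T)
   = [ln(382.1690/322.1431) + (0.0456 + 0.5·0.1107²)·5.8337] / (0.1107·√5.8337)
   = [0.170867 + 0.301761] / 0.267374 = 1.767665
d₂ = d₁ − σ√T = 1.767665 − 0.267374 = 1.500291
N(d₁) = 0.961442,  N(d₂) = 0.933230,  e^(−rT) = 0.766426
E₀ = V₀·N(d₁) − D·e^(−rT)·N(d₂)
   = 382.1690·0.961442 − 322.1431·0.766426·0.933230 = 137.019537

E0=137.0195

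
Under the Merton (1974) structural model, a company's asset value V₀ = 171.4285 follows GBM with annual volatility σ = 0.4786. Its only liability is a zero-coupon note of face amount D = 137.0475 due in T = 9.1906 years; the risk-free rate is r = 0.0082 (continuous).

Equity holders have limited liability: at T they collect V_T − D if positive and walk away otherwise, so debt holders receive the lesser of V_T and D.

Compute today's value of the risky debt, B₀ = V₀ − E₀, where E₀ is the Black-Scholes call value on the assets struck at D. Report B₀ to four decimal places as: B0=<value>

B0=68.4865

d₁ = [ln(V₀/D) + (r + σ²/2)T] / (σ√T)
   = [ln(171.4285/137.0475) + (0.0082 + 0.5·0.4786²)·9.1906] / (0.4786·√9.1906)
   = [0.223839 + 1.127953] / 1.450924 = 0.931676
d₂ = d₁ − σ√T = 0.931676 − 1.450924 = -0.519247
N(d₁) = 0.824248,  N(d₂) = 0.301794,  e^(−rT) = 0.927407
E₀ = V₀·N(d₁) − D·e^(−rT)·N(d₂)
   = 171.4285·0.824248 − 137.0475·0.927407·0.301794 = 102.941953
B₀ = V₀ − E₀ = 171.4285 − 102.941953 = 68.486547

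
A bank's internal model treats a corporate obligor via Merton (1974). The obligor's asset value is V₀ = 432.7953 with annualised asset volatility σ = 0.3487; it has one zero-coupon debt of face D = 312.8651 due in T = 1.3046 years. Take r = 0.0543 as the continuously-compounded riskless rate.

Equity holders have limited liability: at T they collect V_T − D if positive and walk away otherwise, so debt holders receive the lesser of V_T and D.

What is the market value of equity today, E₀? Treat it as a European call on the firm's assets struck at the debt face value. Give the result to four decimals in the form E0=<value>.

d₁ = [ln(V₀/D) + (r + σ²/2)T] / (σ√T)
   = [ln(432.7953/312.8651) + (0.0543 + 0.5·0.3487²)·1.3046] / (0.3487·√1.3046)
   = [0.324493 + 0.150154] / 0.398282 = 1.191736
d₂ = d₁ − σ√T = 1.191736 − 0.398282 = 0.793454
N(d₁) = 0.883318,  N(d₂) = 0.786243,  e^(−rT) = 0.931611
E₀ = V₀·N(d₁) − D·e^(−rT)·N(d₂)
   = 432.7953·0.883318 − 312.8651·0.931611·0.786243 = 153.130457

E0=153.1305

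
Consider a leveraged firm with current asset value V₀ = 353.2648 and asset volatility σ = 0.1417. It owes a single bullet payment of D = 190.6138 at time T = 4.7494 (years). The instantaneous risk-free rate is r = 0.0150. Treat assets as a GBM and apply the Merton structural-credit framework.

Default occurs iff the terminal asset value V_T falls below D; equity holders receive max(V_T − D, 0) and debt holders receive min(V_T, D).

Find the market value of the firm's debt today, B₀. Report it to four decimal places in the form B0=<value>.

d₁ = [ln(V₀/D) + (r + σ²/2)T] / (σ√T)
   = [ln(353.2648/190.6138) + (0.0150 + 0.5·0.1417²)·4.7494] / (0.1417·√4.7494)
   = [0.616969 + 0.118922] / 0.308808 = 2.383001
d₂ = d₁ − σ√T = 2.383001 − 0.308808 = 2.074192
N(d₁) = 0.991414,  N(d₂) = 0.980969,  e^(−rT) = 0.931237
E₀ = V₀·N(d₁) − D·e^(−rT)·N(d₂)
   = 353.2648·0.991414 − 190.6138·0.931237·0.980969 = 176.103016
B₀ = V₀ − E₀ = 353.2648 − 176.103016 = 177.161784

B0=177.1618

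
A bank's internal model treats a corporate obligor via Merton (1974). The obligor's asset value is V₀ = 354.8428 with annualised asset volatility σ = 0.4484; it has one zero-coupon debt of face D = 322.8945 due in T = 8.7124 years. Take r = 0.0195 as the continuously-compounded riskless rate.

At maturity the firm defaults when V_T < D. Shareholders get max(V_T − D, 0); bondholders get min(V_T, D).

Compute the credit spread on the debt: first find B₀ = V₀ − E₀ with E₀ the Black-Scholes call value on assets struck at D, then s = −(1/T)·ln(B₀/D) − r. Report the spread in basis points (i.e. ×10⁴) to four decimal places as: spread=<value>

d₁ = [ln(V₀/D) + (r + σ²/2)T] / (σ√T)
   = [ln(354.8428/322.8945) + (0.0195 + 0.5·0.4484²)·8.7124] / (0.4484·√8.7124)
   = [0.094349 + 1.045761] / 1.323532 = 0.861414
d₂ = d₁ − σ√T = 0.861414 − 1.323532 = -0.462118
N(d₁) = 0.805495,  N(d₂) = 0.321998,  e^(−rT) = 0.843756
E₀ = V₀·N(d₁) − D·e^(−rT)·N(d₂)
   = 354.8428·0.805495 − 322.8945·0.843756·0.321998 = 198.097522
B₀ = V₀ − E₀ = 354.8428 − 198.097522 = 156.745278
spread = −(1/T)·ln(B₀/D) − r = −(1/8.7124)·ln(156.745278/322.8945) − 0.0195 = 0.06345115
in basis points: 0.06345115 × 10⁴ = 634.5115 bp

spread=634.5115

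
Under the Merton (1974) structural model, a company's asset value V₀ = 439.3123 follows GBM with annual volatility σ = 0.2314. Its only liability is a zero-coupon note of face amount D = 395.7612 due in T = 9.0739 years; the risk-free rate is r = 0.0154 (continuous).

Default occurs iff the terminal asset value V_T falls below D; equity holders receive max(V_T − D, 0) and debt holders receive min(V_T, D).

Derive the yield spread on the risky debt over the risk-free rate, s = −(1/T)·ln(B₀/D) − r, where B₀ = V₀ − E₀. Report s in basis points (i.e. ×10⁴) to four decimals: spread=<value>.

spread=232.1591

d₁ = [ln(V₀/D) + (r + σ²/2)T] / (σ√T)
   = [ln(439.3123/395.7612) + (0.0154 + 0.5·0.2314²)·9.0739] / (0.2314·√9.0739)
   = [0.104400 + 0.382673] / 0.697044 = 0.698769
d₂ = d₁ − σ√T = 0.698769 − 0.697044 = 0.001725
N(d₁) = 0.757652,  N(d₂) = 0.500688,  e^(−rT) = 0.869586
E₀ = V₀·N(d₁) − D·e^(−rT)·N(d₂)
   = 439.3123·0.757652 − 395.7612·0.869586·0.500688 = 160.534757
B₀ = V₀ − E₀ = 439.3123 − 160.534757 = 278.777543
spread = −(1/T)·ln(B₀/D) − r = −(1/9.0739)·ln(278.777543/395.7612) − 0.0154 = 0.02321591
in basis points: 0.02321591 × 10⁴ = 232.1591 bp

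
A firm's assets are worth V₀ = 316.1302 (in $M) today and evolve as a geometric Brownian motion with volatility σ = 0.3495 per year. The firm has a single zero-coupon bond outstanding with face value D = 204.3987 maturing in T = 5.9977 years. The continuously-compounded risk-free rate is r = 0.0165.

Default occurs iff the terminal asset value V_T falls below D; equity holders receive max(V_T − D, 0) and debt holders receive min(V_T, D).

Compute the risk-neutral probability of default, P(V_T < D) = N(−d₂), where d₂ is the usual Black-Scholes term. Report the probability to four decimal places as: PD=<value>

d₁ = [ln(V₀/D) + (r + σ²/2)T] / (σ√T)
   = [ln(316.1302/204.3987) + (0.0165 + 0.5·0.3495²)·5.9977] / (0.3495·√5.9977)
   = [0.436082 + 0.465272] / 0.855933 = 1.053067
d₂ = d₁ − σ√T = 1.053067 − 0.855933 = 0.197134
risk-neutral PD = N(−d₂) = N(-0.197134) = 0.421861

PD=0.4219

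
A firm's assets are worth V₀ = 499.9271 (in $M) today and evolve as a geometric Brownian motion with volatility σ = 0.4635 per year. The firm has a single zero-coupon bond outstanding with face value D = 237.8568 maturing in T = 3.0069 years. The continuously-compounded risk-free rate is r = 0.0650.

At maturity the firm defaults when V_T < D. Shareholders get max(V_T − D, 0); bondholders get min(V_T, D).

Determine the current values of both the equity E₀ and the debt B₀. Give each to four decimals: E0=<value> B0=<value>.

E0=318.5807 B0=181.3464

d₁ = [ln(V₀/D) + (r + σ²/2)T] / (σ√T)
   = [ln(499.9271/237.8568) + (0.0650 + 0.5·0.4635²)·3.0069] / (0.4635·√3.0069)
   = [0.742793 + 0.518438] / 0.803728 = 1.569226
d₂ = d₁ − σ√T = 1.569226 − 0.803728 = 0.765498
N(d₁) = 0.941702,  N(d₂) = 0.778012,  e^(−rT) = 0.822466
E₀ = V₀·N(d₁) − D·e^(−rT)·N(d₂)
   = 499.9271·0.941702 − 237.8568·0.822466·0.778012 = 318.580694
B₀ = V₀ − E₀ = 499.9271 − 318.580694 = 181.346406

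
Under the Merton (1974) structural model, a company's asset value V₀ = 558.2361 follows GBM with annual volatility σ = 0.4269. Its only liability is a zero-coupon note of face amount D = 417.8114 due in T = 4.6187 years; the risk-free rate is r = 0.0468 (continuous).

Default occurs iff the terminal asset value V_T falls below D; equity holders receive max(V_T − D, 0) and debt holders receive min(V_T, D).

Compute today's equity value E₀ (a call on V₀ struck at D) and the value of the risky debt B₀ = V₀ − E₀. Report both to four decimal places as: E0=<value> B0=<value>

E0=290.3075 B0=267.9286

d₁ = [ln(V₀/D) + (r + σ²/2)T] / (σ√T)
   = [ln(558.2361/417.8114) + (0.0468 + 0.5·0.4269²)·4.6187] / (0.4269·√4.6187)
   = [0.289752 + 0.637019] / 0.917458 = 1.010152
d₂ = d₁ − σ√T = 1.010152 − 0.917458 = 0.092694
N(d₁) = 0.843789,  N(d₂) = 0.536927,  e^(−rT) = 0.805610
E₀ = V₀·N(d₁) − D·e^(−rT)·N(d₂)
   = 558.2361·0.843789 − 417.8114·0.805610·0.536927 = 290.307457
B₀ = V₀ − E₀ = 558.2361 − 290.307457 = 267.928643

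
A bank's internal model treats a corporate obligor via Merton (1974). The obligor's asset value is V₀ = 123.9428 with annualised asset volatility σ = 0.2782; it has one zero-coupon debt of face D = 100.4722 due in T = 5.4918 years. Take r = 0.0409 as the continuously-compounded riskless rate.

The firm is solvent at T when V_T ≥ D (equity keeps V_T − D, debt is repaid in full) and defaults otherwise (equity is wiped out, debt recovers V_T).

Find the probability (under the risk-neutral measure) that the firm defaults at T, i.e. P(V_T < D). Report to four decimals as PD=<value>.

PD=0.3667

d₁ = [ln(V₀/D) + (r + σ²/2)T] / (σ√T)
   = [ln(123.9428/100.4722) + (0.0409 + 0.5·0.2782²)·5.4918] / (0.2782·√5.4918)
   = [0.209939 + 0.437134] / 0.651950 = 0.992519
d₂ = d₁ − σ√T = 0.992519 − 0.651950 = 0.340569
risk-neutral PD = N(−d₂) = N(-0.340569) = 0.366714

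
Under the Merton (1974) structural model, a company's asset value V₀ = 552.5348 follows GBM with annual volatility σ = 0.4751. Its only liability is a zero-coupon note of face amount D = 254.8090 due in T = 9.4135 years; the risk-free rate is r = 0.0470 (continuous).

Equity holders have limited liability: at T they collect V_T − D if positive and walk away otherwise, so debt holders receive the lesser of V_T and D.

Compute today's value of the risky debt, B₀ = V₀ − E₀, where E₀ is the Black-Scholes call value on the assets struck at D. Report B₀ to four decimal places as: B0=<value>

d₁ = [ln(V₀/D) + (r + σ²/2)T] / (σ√T)
   = [ln(552.5348/254.8090) + (0.0470 + 0.5·0.4751²)·9.4135] / (0.4751·√9.4135)
   = [0.774002 + 1.504842] / 1.457675 = 1.563342
d₂ = d₁ − σ√T = 1.563342 − 1.457675 = 0.105668
N(d₁) = 0.941014,  N(d₂) = 0.542077,  e^(−rT) = 0.642470
E₀ = V₀·N(d₁) − D·e^(−rT)·N(d₂)
   = 552.5348·0.941014 − 254.8090·0.642470·0.542077 = 431.201023
B₀ = V₀ − E₀ = 552.5348 − 431.201023 = 121.333777

B0=121.3338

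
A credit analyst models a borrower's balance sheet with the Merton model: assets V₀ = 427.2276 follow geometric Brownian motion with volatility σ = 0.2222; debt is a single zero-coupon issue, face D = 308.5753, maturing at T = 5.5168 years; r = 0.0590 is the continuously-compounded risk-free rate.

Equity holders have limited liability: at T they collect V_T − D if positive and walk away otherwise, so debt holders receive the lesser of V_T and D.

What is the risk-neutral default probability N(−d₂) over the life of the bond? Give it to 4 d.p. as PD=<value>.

PD=0.1620

d₁ = [ln(V₀/D) + (r + σ²/2)T] / (σ√T)
   = [ln(427.2276/308.5753) + (0.0590 + 0.5·0.2222²)·5.5168] / (0.2222·√5.5168)
   = [0.325351 + 0.461681] / 0.521900 = 1.508012
d₂ = d₁ − σ√T = 1.508012 − 0.521900 = 0.986112
risk-neutral PD = N(−d₂) = N(-0.986112) = 0.162039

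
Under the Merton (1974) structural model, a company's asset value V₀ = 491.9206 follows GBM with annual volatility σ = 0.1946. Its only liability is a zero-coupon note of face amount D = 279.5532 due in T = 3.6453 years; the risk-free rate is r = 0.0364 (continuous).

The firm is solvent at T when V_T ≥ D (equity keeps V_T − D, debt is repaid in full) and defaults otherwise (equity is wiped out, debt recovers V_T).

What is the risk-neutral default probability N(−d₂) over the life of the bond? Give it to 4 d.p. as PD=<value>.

d₁ = [ln(V₀/D) + (r + σ²/2)T] / (σ√T)
   = [ln(491.9206/279.5532) + (0.0364 + 0.5·0.1946²)·3.6453] / (0.1946·√3.6453)
   = [0.565125 + 0.201711] / 0.371543 = 2.063920
d₂ = d₁ − σ√T = 2.063920 − 0.371543 = 1.692377
risk-neutral PD = N(−d₂) = N(-1.692377) = 0.045287

PD=0.0453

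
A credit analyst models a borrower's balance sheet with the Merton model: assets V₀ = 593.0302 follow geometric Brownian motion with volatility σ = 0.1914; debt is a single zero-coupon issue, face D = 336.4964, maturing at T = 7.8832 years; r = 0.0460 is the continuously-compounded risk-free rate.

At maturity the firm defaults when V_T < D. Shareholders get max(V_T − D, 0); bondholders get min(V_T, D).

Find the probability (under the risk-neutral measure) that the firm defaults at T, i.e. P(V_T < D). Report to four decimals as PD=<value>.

d₁ = [ln(V₀/D) + (r + σ²/2)T] / (σ√T)
   = [ln(593.0302/336.4964) + (0.0460 + 0.5·0.1914²)·7.8832] / (0.1914·√7.8832)
   = [0.566658 + 0.507024] / 0.537394 = 1.997939
d₂ = d₁ − σ√T = 1.997939 − 0.537394 = 1.460545
risk-neutral PD = N(−d₂) = N(-1.460545) = 0.072070

PD=0.0721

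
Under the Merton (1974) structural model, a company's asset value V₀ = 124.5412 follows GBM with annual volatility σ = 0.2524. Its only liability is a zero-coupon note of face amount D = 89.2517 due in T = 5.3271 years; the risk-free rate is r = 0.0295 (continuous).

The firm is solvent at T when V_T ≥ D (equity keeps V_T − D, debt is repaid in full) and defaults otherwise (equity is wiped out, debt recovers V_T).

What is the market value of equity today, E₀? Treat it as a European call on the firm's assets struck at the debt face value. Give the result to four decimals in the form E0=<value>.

d₁ = [ln(V₀/D) + (r + σ²/2)T] / (σ√T)
   = [ln(124.5412/89.2517) + (0.0295 + 0.5·0.2524²)·5.3271] / (0.2524·√5.3271)
   = [0.333176 + 0.326833] / 0.582552 = 1.132961
d₂ = d₁ − σ√T = 1.132961 − 0.582552 = 0.550409
N(d₁) = 0.871385,  N(d₂) = 0.708981,  e^(−rT) = 0.854576
E₀ = V₀·N(d₁) − D·e^(−rT)·N(d₂)
   = 124.5412·0.871385 − 89.2517·0.854576·0.708981 = 54.447655

E0=54.4477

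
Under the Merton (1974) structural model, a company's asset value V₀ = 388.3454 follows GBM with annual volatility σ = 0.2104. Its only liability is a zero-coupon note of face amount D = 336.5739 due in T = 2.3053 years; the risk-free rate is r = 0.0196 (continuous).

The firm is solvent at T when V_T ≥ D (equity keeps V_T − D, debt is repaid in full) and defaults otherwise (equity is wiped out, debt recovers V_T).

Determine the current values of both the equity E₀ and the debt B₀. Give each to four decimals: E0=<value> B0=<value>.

E0=85.8873 B0=302.4581

d₁ = [ln(V₀/D) + (r + σ²/2)T] / (σ√T)
   = [ln(388.3454/336.5739) + (0.0196 + 0.5·0.2104²)·2.3053] / (0.2104·√2.3053)
   = [0.143077 + 0.096210] / 0.319455 = 0.749048
d₂ = d₁ − σ√T = 0.749048 − 0.319455 = 0.429593
N(d₁) = 0.773086,  N(d₂) = 0.666254,  e^(−rT) = 0.955822
E₀ = V₀·N(d₁) − D·e^(−rT)·N(d₂)
   = 388.3454·0.773086 − 336.5739·0.955822·0.666254 = 85.887272
B₀ = V₀ − E₀ = 388.3454 − 85.887272 = 302.458128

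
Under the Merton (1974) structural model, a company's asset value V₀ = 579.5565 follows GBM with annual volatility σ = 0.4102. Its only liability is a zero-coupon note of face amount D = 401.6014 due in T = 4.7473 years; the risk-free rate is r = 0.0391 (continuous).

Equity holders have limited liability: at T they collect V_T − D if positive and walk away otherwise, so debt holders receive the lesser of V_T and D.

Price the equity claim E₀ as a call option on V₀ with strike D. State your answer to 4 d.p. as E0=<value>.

E0=306.9660

d₁ = [ln(V₀/D) + (r + σ²/2)T] / (σ√T)
   = [ln(579.5565/401.6014) + (0.0391 + 0.5·0.4102²)·4.7473] / (0.4102·√4.7473)
   = [0.366803 + 0.585019] / 0.893756 = 1.064969
d₂ = d₁ − σ√T = 1.064969 − 0.893756 = 0.171213
N(d₁) = 0.856555,  N(d₂) = 0.567972,  e^(−rT) = 0.830590
E₀ = V₀·N(d₁) − D·e^(−rT)·N(d₂)
   = 579.5565·0.856555 − 401.6014·0.830590·0.567972 = 306.965959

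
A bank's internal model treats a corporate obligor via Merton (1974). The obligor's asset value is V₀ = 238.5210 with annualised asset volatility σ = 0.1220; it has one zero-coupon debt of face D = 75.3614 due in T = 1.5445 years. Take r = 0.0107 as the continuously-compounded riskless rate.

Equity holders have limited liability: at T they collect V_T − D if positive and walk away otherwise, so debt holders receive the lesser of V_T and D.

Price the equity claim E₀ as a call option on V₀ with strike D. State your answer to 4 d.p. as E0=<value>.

E0=164.3948

d₁ = [ln(V₀/D) + (r + σ²/2)T] / (σ√T)
   = [ln(238.5210/75.3614) + (0.0107 + 0.5·0.1220²)·1.5445] / (0.1220·√1.5445)
   = [1.152162 + 0.028020] / 0.151619 = 7.783866
d₂ = d₁ − σ√T = 7.783866 − 0.151619 = 7.632247
N(d₁) = 1.000000,  N(d₂) = 1.000000,  e^(−rT) = 0.983610
E₀ = V₀·N(d₁) − D·e^(−rT)·N(d₂)
   = 238.5210·1.000000 − 75.3614·0.983610·1.000000 = 164.394799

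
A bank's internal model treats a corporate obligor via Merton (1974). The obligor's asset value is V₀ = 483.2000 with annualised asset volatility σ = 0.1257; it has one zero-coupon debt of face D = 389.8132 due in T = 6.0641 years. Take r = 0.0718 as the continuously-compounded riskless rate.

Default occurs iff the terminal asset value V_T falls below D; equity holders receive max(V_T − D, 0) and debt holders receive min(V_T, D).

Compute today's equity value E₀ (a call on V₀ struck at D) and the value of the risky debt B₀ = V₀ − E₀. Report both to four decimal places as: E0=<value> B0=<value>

E0=231.6807 B0=251.5193

d₁ = [ln(V₀/D) + (r + σ²/2)T] / (σ√T)
   = [ln(483.2000/389.8132) + (0.0718 + 0.5·0.1257²)·6.0641] / (0.1257·√6.0641)
   = [0.214763 + 0.483310] / 0.309541 = 2.255187
d₂ = d₁ − σ√T = 2.255187 − 0.309541 = 1.945646
N(d₁) = 0.987939,  N(d₂) = 0.974151,  e^(−rT) = 0.647004
E₀ = V₀·N(d₁) − D·e^(−rT)·N(d₂)
   = 483.2000·0.987939 − 389.8132·0.647004·0.974151 = 231.680726
B₀ = V₀ − E₀ = 483.2000 − 231.680726 = 251.519274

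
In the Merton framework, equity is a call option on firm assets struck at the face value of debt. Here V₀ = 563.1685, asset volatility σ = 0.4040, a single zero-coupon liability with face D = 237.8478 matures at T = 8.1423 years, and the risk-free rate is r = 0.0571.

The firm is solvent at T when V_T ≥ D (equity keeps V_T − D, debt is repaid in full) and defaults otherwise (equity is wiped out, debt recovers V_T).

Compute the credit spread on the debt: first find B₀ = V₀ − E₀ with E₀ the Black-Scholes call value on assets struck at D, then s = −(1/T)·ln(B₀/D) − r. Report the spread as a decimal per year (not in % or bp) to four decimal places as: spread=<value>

d₁ = [ln(V₀/D) + (r + σ²/2)T] / (σ√T)
   = [ln(563.1685/237.8478) + (0.0571 + 0.5·0.4040²)·8.1423] / (0.4040·√8.1423)
   = [0.861948 + 1.129402] / 1.152803 = 1.727399
d₂ = d₁ − σ√T = 1.727399 − 1.152803 = 0.574597
N(d₁) = 0.957952,  N(d₂) = 0.717218,  e^(−rT) = 0.628182
E₀ = V₀·N(d₁) − D·e^(−rT)·N(d₂)
   = 563.1685·0.957952 − 237.8478·0.628182·0.717218 = 432.327632
B₀ = V₀ − E₀ = 563.1685 − 432.327632 = 130.840868
spread = −(1/T)·ln(B₀/D) − r = −(1/8.1423)·ln(130.840868/237.8478) − 0.0571 = 0.01630053

spread=0.0163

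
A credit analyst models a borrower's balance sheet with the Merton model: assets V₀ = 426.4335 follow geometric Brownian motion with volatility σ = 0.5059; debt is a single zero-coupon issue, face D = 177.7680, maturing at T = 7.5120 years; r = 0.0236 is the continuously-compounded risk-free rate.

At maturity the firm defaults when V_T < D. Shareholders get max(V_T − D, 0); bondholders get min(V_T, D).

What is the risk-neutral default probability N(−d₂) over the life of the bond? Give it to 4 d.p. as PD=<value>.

d₁ = [ln(V₀/D) + (r + σ²/2)T] / (σ√T)
   = [ln(426.4335/177.7680) + (0.0236 + 0.5·0.5059²)·7.5120] / (0.5059·√7.5120)
   = [0.874977 + 1.138574] / 1.386572 = 1.452179
d₂ = d₁ − σ√T = 1.452179 − 1.386572 = 0.065607
risk-neutral PD = N(−d₂) = N(-0.065607) = 0.473845

PD=0.4738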